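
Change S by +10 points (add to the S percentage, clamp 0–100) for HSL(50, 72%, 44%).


Original S = 72%
Adjustment = +10 percentage points
New S = 72 + (10) = 82
Clamp to [0, 100] → 82
= HSL(50°, 82%, 44%)


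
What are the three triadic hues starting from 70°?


Triadic: equally spaced at 120° intervals
H1 = 70°
H2 = (70 + 120) mod 360 = 190°
H3 = (70 + 240) mod 360 = 310°
Triadic = 70°, 190°, 310°


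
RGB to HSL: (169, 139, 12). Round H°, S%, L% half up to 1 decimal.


Normalize: R'=169/255≈0.6627, G'=139/255≈0.5451, B'=12/255≈0.0471
Max=169/255, Min=12/255, Δ=Max-Min=157/255
L = (Max+Min)/2 = (169+12)/510 = 181/510 = 0.35490… → L = 35.5%
L ≤ 0.5 → S = Δ/(Max+Min) = 157/(169+12) = 157/181 = 0.86740… → S = 86.7%
(the 1/255 factors cancel in S and H, so raw channel differences can be used)
Max is R' → H = 60 × (((G-B)/Δ) mod 6) = 60 × (((139-12)/157) mod 6)
  127/157 = 0.8089…
  H = 60 × 0.8089… = 48.535…° → H = 48.5°
= HSL(48.5°, 86.7%, 35.5%)


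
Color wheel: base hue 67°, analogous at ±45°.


Base hue: 67°
Left analog: (67 - 45) mod 360 = 22°
Right analog: (67 + 45) mod 360 = 112°
Analogous hues = 22° and 112°


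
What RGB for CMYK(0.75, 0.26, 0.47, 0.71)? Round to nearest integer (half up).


R = 255 × (1-C) × (1-K) = 255 × 0.25 × 0.29 = 18.4875 → 18
G = 255 × (1-M) × (1-K) = 255 × 0.74 × 0.29 = 54.723 → 55
B = 255 × (1-Y) × (1-K) = 255 × 0.53 × 0.29 = 39.1935 → 39
= RGB(18, 55, 39)


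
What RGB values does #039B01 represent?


03 → 3 (R)
9B → 155 (G)
01 → 1 (B)
= RGB(3, 155, 1)


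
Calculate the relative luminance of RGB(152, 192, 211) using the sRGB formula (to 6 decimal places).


Linearize each channel (sRGB transfer function): c = v/255; c_lin = c/12.92 if c ≤ 0.04045, else ((c+0.055)/1.055)^2.4
  R: 152/255 ≈ 0.596078 > 0.04045 → ((0.596078+0.055)/1.055)^2.4 ≈ 0.313989
  G: 192/255 ≈ 0.752941 > 0.04045 → ((0.752941+0.055)/1.055)^2.4 ≈ 0.527115
  B: 211/255 ≈ 0.827451 > 0.04045 → ((0.827451+0.055)/1.055)^2.4 ≈ 0.651406
R_lin = 0.313989, G_lin = 0.527115, B_lin = 0.651406
L = 0.2126×R + 0.7152×G + 0.0722×B
L = 0.2126×0.313989 + 0.7152×0.527115 + 0.0722×0.651406
L ≈ 0.490778


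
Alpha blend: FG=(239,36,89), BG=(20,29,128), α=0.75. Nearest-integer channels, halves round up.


C = α×F + (1-α)×B, with 1-α = 0.25
R: 0.75×239 + 0.25×20 = 179.25 + 5.00 = 184.25 → 184
G: 0.75×36 + 0.25×29 = 27.00 + 7.25 = 34.25 → 34
B: 0.75×89 + 0.25×128 = 66.75 + 32.00 = 98.75 → 99
= RGB(184, 34, 99)


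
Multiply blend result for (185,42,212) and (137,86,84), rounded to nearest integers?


Multiply: C = A×B/255, rounded to nearest integer
R: 185×137/255 = 25345/255 ≈ 99.392 → 99
G: 42×86/255 = 3612/255 ≈ 14.165 → 14
B: 212×84/255 = 17808/255 ≈ 69.835 → 70
= RGB(99, 14, 70)


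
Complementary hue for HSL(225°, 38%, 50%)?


Complement = opposite side of color wheel = hue + 180°
H' = (225 + 180) mod 360 = 45°
S and L unchanged.
= HSL(45°, 38%, 50%)


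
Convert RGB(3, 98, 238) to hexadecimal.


R = 3 → 03 (hex)
G = 98 → 62 (hex)
B = 238 → EE (hex)
Hex = #0362EE


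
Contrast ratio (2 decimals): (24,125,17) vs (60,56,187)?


Linearize each sRGB channel c=v/255: c/12.92 if c ≤ 0.04045 else ((c+0.055)/1.055)^2.4
L = 0.2126×R_lin + 0.7152×G_lin + 0.0722×B_lin
Color 1 (24,125,17):
  R=24: 24/255≈0.0941 > 0.04045 → ((0.0941+0.055)/1.055)^2.4 ≈ 0.00913
  G=125: 125/255≈0.4902 > 0.04045 → ((0.4902+0.055)/1.055)^2.4 ≈ 0.20508
  B=17: 17/255≈0.0667 > 0.04045 → ((0.0667+0.055)/1.055)^2.4 ≈ 0.00561
  L1 = 0.2126×0.00913 + 0.7152×0.20508 + 0.0722×0.00561 ≈ 0.14902
Color 2 (60,56,187):
  R=60: 60/255≈0.2353 > 0.04045 → ((0.2353+0.055)/1.055)^2.4 ≈ 0.04519
  G=56: 56/255≈0.2196 > 0.04045 → ((0.2196+0.055)/1.055)^2.4 ≈ 0.03955
  B=187: 187/255≈0.7333 > 0.04045 → ((0.7333+0.055)/1.055)^2.4 ≈ 0.49693
  L2 = 0.2126×0.04519 + 0.7152×0.03955 + 0.0722×0.49693 ≈ 0.07377
Lighter = 0.14902, Darker = 0.07377
Ratio = (L_lighter + 0.05) / (L_darker + 0.05)
Ratio = (0.14902 + 0.05) / (0.07377 + 0.05) = 0.19902 / 0.12377 ≈ 1.6080
Ratio ≈ 1.61:1


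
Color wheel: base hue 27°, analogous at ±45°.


Base hue: 27°
Left analog: (27 - 45) mod 360 = 342°
Right analog: (27 + 45) mod 360 = 72°
Analogous hues = 342° and 72°


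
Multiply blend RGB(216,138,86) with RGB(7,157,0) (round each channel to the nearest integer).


Multiply: C = A×B/255, rounded to nearest integer
R: 216×7/255 = 1512/255 ≈ 5.929 → 6
G: 138×157/255 = 21666/255 ≈ 84.965 → 85
B: 86×0/255 = 0/255 ≈ 0.000 → 0
= RGB(6, 85, 0)


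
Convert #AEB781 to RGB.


AE → 174 (R)
B7 → 183 (G)
81 → 129 (B)
= RGB(174, 183, 129)


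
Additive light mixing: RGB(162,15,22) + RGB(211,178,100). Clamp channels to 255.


Additive: each channel = min(255, C₁+C₂)
R: 162+211 = 373 → 255
G: 15+178 = 193 → 193
B: 22+100 = 122 → 122
= RGB(255, 193, 122)


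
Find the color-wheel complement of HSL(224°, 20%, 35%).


Complement = opposite side of color wheel = hue + 180°
H' = (224 + 180) mod 360 = 44°
S and L unchanged.
= HSL(44°, 20%, 35%)


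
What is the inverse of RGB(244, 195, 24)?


Invert: (255-R, 255-G, 255-B)
R: 255-244 = 11
G: 255-195 = 60
B: 255-24 = 231
= RGB(11, 60, 231)


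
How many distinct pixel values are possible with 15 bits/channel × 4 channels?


Total bits = 15 bits/channel × 4 channels = 60 bits
Distinct pixel values = 2^60
= 1,152,921,504,606,846,976 pixel values


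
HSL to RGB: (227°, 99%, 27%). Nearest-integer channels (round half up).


H=227°, S=0.99, L=0.27
C = (1-|2L-1|)×S = (1-|-0.46|)×0.99 = 0.5346
H' = H/60 = 227/60 ≈ 3.7833; X = C×(1-|H' mod 2 - 1|) = 0.11583
m = L - C/2 = 0.27 - 0.2673 = 0.0027
Sector ⌊H'⌋ = 3 → (R',G',B') = (0.0, 0.11583, 0.5346)
RGB = ((R'+m)×255, (G'+m)×255, (B'+m)×255) = (0.6885, 30.22515, 137.0115)
Round half up → RGB(1, 30, 137)


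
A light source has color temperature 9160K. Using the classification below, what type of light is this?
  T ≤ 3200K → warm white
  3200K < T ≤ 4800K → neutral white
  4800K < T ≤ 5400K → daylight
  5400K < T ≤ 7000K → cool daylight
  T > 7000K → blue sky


Temperature: 9160K
9160K > 7000K → blue sky
Classification: blue sky


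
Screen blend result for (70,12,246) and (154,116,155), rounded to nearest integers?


Screen: C = 255 - (255-A)×(255-B)/255, rounded to nearest integer
R: 255 - (255-70)×(255-154)/255 = 255 - 18685/255 ≈ 255 - 73.275 = 181.725 → 182
G: 255 - (255-12)×(255-116)/255 = 255 - 33777/255 ≈ 255 - 132.459 = 122.541 → 123
B: 255 - (255-246)×(255-155)/255 = 255 - 900/255 ≈ 255 - 3.529 = 251.471 → 251
= RGB(182, 123, 251)


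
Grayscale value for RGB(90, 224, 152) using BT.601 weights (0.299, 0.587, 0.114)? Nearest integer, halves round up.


Gray = 0.299×R + 0.587×G + 0.114×B
Gray = 0.299×90 + 0.587×224 + 0.114×152
Gray = 26.910 + 131.488 + 17.328
Gray = 175.726 → round half up → 176
Gray = 176


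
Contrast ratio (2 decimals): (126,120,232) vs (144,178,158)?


Linearize each sRGB channel c=v/255: c/12.92 if c ≤ 0.04045 else ((c+0.055)/1.055)^2.4
L = 0.2126×R_lin + 0.7152×G_lin + 0.0722×B_lin
Color 1 (126,120,232):
  R=126: 126/255≈0.4941 > 0.04045 → ((0.4941+0.055)/1.055)^2.4 ≈ 0.20864
  G=120: 120/255≈0.4706 > 0.04045 → ((0.4706+0.055)/1.055)^2.4 ≈ 0.18782
  B=232: 232/255≈0.9098 > 0.04045 → ((0.9098+0.055)/1.055)^2.4 ≈ 0.80695
  L1 = 0.2126×0.20864 + 0.7152×0.18782 + 0.0722×0.80695 ≈ 0.23695
Color 2 (144,178,158):
  R=144: 144/255≈0.5647 > 0.04045 → ((0.5647+0.055)/1.055)^2.4 ≈ 0.27889
  G=178: 178/255≈0.6980 > 0.04045 → ((0.6980+0.055)/1.055)^2.4 ≈ 0.44520
  B=158: 158/255≈0.6196 > 0.04045 → ((0.6196+0.055)/1.055)^2.4 ≈ 0.34191
  L2 = 0.2126×0.27889 + 0.7152×0.44520 + 0.0722×0.34191 ≈ 0.40239
Lighter = 0.40239, Darker = 0.23695
Ratio = (L_lighter + 0.05) / (L_darker + 0.05)
Ratio = (0.40239 + 0.05) / (0.23695 + 0.05) = 0.45239 / 0.28695 ≈ 1.5765
Ratio ≈ 1.58:1


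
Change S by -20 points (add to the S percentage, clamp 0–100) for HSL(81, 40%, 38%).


Original S = 40%
Adjustment = -20 percentage points
New S = 40 + (-20) = 20
Clamp to [0, 100] → 20
= HSL(81°, 20%, 38%)


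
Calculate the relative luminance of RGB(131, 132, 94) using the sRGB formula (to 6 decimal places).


Linearize each channel (sRGB transfer function): c = v/255; c_lin = c/12.92 if c ≤ 0.04045, else ((c+0.055)/1.055)^2.4
  R: 131/255 ≈ 0.513725 > 0.04045 → ((0.513725+0.055)/1.055)^2.4 ≈ 0.226966
  G: 132/255 ≈ 0.517647 > 0.04045 → ((0.517647+0.055)/1.055)^2.4 ≈ 0.230740
  B: 94/255 ≈ 0.368627 > 0.04045 → ((0.368627+0.055)/1.055)^2.4 ≈ 0.111932
R_lin = 0.226966, G_lin = 0.230740, B_lin = 0.111932
L = 0.2126×R + 0.7152×G + 0.0722×B
L = 0.2126×0.226966 + 0.7152×0.230740 + 0.0722×0.111932
L ≈ 0.221360


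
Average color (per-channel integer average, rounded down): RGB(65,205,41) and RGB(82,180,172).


Midpoint: each channel = ⌊(C₁+C₂)/2⌋
R: ⌊(65+82)/2⌋ = 73
G: ⌊(205+180)/2⌋ = 192
B: ⌊(41+172)/2⌋ = 106
= RGB(73, 192, 106)


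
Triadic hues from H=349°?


Triadic: equally spaced at 120° intervals
H1 = 349°
H2 = (349 + 120) mod 360 = 109°
H3 = (349 + 240) mod 360 = 229°
Triadic = 349°, 109°, 229°


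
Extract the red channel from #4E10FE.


Color: #4E10FE
R = 4E = 78
G = 10 = 16
B = FE = 254
Red = 78


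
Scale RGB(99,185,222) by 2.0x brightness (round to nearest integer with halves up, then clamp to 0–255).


Multiply each channel by 2.0, round half up, clamp to [0, 255]
R: 99×2.0 = 198
G: 185×2.0 = 370 → clamp → 255
B: 222×2.0 = 444 → clamp → 255
= RGB(198, 255, 255)


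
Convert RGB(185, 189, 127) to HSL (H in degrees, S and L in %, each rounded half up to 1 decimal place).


Normalize: R'=185/255≈0.7255, G'=189/255≈0.7412, B'=127/255≈0.4980
Max=189/255, Min=127/255, Δ=Max-Min=62/255
L = (Max+Min)/2 = (189+127)/510 = 316/510 = 0.61960… → L = 62.0%
L > 0.5 → S = Δ/(2-Max-Min) = 62/(510-189-127) = 62/194 = 0.31958… → S = 32.0%
(the 1/255 factors cancel in S and H, so raw channel differences can be used)
Max is G' → H = 60 × ((B-R)/Δ + 2) = 60 × ((127-185)/62 + 2)
  -58/62 + 2 = -0.9354… + 2 = 1.0645…
  H = 60 × 1.0645… = 63.870…° → H = 63.9°
= HSL(63.9°, 32.0%, 62.0%)


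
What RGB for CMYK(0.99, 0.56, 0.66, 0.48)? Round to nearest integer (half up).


R = 255 × (1-C) × (1-K) = 255 × 0.01 × 0.52 = 1.326 → 1
G = 255 × (1-M) × (1-K) = 255 × 0.44 × 0.52 = 58.344 → 58
B = 255 × (1-Y) × (1-K) = 255 × 0.34 × 0.52 = 45.084 → 45
= RGB(1, 58, 45)


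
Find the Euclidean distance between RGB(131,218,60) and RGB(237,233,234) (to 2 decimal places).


d = √[(R₁-R₂)² + (G₁-G₂)² + (B₁-B₂)²]
d = √[(131-237)² + (218-233)² + (60-234)²]
d = √[11236 + 225 + 30276]
d = √41737
d ≈ 204.30


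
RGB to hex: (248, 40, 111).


R = 248 → F8 (hex)
G = 40 → 28 (hex)
B = 111 → 6F (hex)
Hex = #F8286F


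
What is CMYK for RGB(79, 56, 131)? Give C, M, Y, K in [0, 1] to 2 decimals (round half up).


R'=79/255≈0.3098, G'=56/255≈0.2196, B'=131/255≈0.5137
K = 1 - max(R',G',B') = 1 - 131/255 = 124/255 = 0.48627… → 0.49
(1-R'-K)/(1-K) simplifies to (max-R)/max with max = 131:
C = (131-79)/131 = 52/131 = 0.39694… → 0.40
M = (131-56)/131 = 75/131 = 0.57251… → 0.57
Y = (131-131)/131 = 0/131 = 0 → 0.00
= CMYK(0.40, 0.57, 0.00, 0.49)


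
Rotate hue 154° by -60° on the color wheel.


New hue = (H + rotation) mod 360
New hue = (154 -60) mod 360
= 94 mod 360
= 94°


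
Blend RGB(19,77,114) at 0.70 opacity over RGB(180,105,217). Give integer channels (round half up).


C = α×F + (1-α)×B, with 1-α = 0.30
R: 0.70×19 + 0.30×180 = 13.30 + 54.00 = 67.30 → 67
G: 0.70×77 + 0.30×105 = 53.90 + 31.50 = 85.40 → 85
B: 0.70×114 + 0.30×217 = 79.80 + 65.10 = 144.90 → 145
= RGB(67, 85, 145)


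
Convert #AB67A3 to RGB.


AB → 171 (R)
67 → 103 (G)
A3 → 163 (B)
= RGB(171, 103, 163)


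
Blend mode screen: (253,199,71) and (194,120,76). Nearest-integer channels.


Screen: C = 255 - (255-A)×(255-B)/255, rounded to nearest integer
R: 255 - (255-253)×(255-194)/255 = 255 - 122/255 ≈ 255 - 0.478 = 254.522 → 255
G: 255 - (255-199)×(255-120)/255 = 255 - 7560/255 ≈ 255 - 29.647 = 225.353 → 225
B: 255 - (255-71)×(255-76)/255 = 255 - 32936/255 ≈ 255 - 129.161 = 125.839 → 126
= RGB(255, 225, 126)


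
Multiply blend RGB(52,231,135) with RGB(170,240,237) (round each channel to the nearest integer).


Multiply: C = A×B/255, rounded to nearest integer
R: 52×170/255 = 8840/255 ≈ 34.667 → 35
G: 231×240/255 = 55440/255 ≈ 217.412 → 217
B: 135×237/255 = 31995/255 ≈ 125.471 → 125
= RGB(35, 217, 125)


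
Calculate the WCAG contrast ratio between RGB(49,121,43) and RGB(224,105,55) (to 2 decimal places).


Linearize each sRGB channel c=v/255: c/12.92 if c ≤ 0.04045 else ((c+0.055)/1.055)^2.4
L = 0.2126×R_lin + 0.7152×G_lin + 0.0722×B_lin
Color 1 (49,121,43):
  R=49: 49/255≈0.1922 > 0.04045 → ((0.1922+0.055)/1.055)^2.4 ≈ 0.03071
  G=121: 121/255≈0.4745 > 0.04045 → ((0.4745+0.055)/1.055)^2.4 ≈ 0.19120
  B=43: 43/255≈0.1686 > 0.04045 → ((0.1686+0.055)/1.055)^2.4 ≈ 0.02416
  L1 = 0.2126×0.03071 + 0.7152×0.19120 + 0.0722×0.02416 ≈ 0.14502
Color 2 (224,105,55):
  R=224: 224/255≈0.8784 > 0.04045 → ((0.8784+0.055)/1.055)^2.4 ≈ 0.74540
  G=105: 105/255≈0.4118 > 0.04045 → ((0.4118+0.055)/1.055)^2.4 ≈ 0.14126
  B=55: 55/255≈0.2157 > 0.04045 → ((0.2157+0.055)/1.055)^2.4 ≈ 0.03820
  L2 = 0.2126×0.74540 + 0.7152×0.14126 + 0.0722×0.03820 ≈ 0.26226
Lighter = 0.26226, Darker = 0.14502
Ratio = (L_lighter + 0.05) / (L_darker + 0.05)
Ratio = (0.26226 + 0.05) / (0.14502 + 0.05) = 0.31226 / 0.19502 ≈ 1.6012
Ratio ≈ 1.60:1


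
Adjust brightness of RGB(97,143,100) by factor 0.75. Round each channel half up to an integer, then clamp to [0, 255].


Multiply each channel by 0.75, round half up, clamp to [0, 255]
R: 97×0.75 = 72.75 → round → 73
G: 143×0.75 = 107.25 → round → 107
B: 100×0.75 = 75
= RGB(73, 107, 75)


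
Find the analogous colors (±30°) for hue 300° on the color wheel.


Base hue: 300°
Left analog: (300 - 30) mod 360 = 270°
Right analog: (300 + 30) mod 360 = 330°
Analogous hues = 270° and 330°


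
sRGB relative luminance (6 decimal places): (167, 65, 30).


Linearize each channel (sRGB transfer function): c = v/255; c_lin = c/12.92 if c ≤ 0.04045, else ((c+0.055)/1.055)^2.4
  R: 167/255 ≈ 0.654902 > 0.04045 → ((0.654902+0.055)/1.055)^2.4 ≈ 0.386429
  G: 65/255 ≈ 0.254902 > 0.04045 → ((0.254902+0.055)/1.055)^2.4 ≈ 0.052861
  B: 30/255 ≈ 0.117647 > 0.04045 → ((0.117647+0.055)/1.055)^2.4 ≈ 0.012983
R_lin = 0.386429, G_lin = 0.052861, B_lin = 0.012983
L = 0.2126×R + 0.7152×G + 0.0722×B
L = 0.2126×0.386429 + 0.7152×0.052861 + 0.0722×0.012983
L ≈ 0.120898


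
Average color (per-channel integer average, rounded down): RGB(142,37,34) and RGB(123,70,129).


Midpoint: each channel = ⌊(C₁+C₂)/2⌋
R: ⌊(142+123)/2⌋ = 132
G: ⌊(37+70)/2⌋ = 53
B: ⌊(34+129)/2⌋ = 81
= RGB(132, 53, 81)


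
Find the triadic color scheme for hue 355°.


Triadic: equally spaced at 120° intervals
H1 = 355°
H2 = (355 + 120) mod 360 = 115°
H3 = (355 + 240) mod 360 = 235°
Triadic = 355°, 115°, 235°


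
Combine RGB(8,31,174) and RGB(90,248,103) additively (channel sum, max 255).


Additive: each channel = min(255, C₁+C₂)
R: 8+90 = 98 → 98
G: 31+248 = 279 → 255
B: 174+103 = 277 → 255
= RGB(98, 255, 255)


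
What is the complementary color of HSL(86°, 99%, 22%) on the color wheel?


Complement = opposite side of color wheel = hue + 180°
H' = (86 + 180) mod 360 = 266°
S and L unchanged.
= HSL(266°, 99%, 22%)


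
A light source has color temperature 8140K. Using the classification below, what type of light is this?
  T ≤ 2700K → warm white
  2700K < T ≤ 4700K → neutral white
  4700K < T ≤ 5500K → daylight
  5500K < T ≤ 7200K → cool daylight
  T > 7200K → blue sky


Temperature: 8140K
8140K > 7200K → blue sky
Classification: blue sky


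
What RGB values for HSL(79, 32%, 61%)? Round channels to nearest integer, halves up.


H=79°, S=0.32, L=0.61
C = (1-|2L-1|)×S = (1-|0.22|)×0.32 = 0.2496
H' = H/60 = 79/60 ≈ 1.3167; X = C×(1-|H' mod 2 - 1|) = 0.17056
m = L - C/2 = 0.61 - 0.1248 = 0.4852
Sector ⌊H'⌋ = 1 → (R',G',B') = (0.17056, 0.2496, 0.0)
RGB = ((R'+m)×255, (G'+m)×255, (B'+m)×255) = (167.2188, 187.374, 123.726)
Round half up → RGB(167, 187, 124)


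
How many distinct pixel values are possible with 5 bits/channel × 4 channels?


Total bits = 5 bits/channel × 4 channels = 20 bits
Distinct pixel values = 2^20
= 1,048,576 pixel values


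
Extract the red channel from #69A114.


Color: #69A114
R = 69 = 105
G = A1 = 161
B = 14 = 20
Red = 105


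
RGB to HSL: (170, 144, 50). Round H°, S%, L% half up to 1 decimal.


Normalize: R'=170/255≈0.6667, G'=144/255≈0.5647, B'=50/255≈0.1961
Max=170/255, Min=50/255, Δ=Max-Min=120/255
L = (Max+Min)/2 = (170+50)/510 = 220/510 = 0.43137… → L = 43.1%
L ≤ 0.5 → S = Δ/(Max+Min) = 120/(170+50) = 120/220 = 0.54545… → S = 54.5%
(the 1/255 factors cancel in S and H, so raw channel differences can be used)
Max is R' → H = 60 × (((G-B)/Δ) mod 6) = 60 × (((144-50)/120) mod 6)
  94/120 = 0.7833…
  H = 60 × 0.7833… = 47° → H = 47.0°
= HSL(47.0°, 54.5%, 43.1%)


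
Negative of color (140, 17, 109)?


Invert: (255-R, 255-G, 255-B)
R: 255-140 = 115
G: 255-17 = 238
B: 255-109 = 146
= RGB(115, 238, 146)


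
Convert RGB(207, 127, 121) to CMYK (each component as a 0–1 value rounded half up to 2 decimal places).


R'=207/255≈0.8118, G'=127/255≈0.4980, B'=121/255≈0.4745
K = 1 - max(R',G',B') = 1 - 207/255 = 48/255 = 0.18823… → 0.19
(1-R'-K)/(1-K) simplifies to (max-R)/max with max = 207:
C = (207-207)/207 = 0/207 = 0 → 0.00
M = (207-127)/207 = 80/207 = 0.38647… → 0.39
Y = (207-121)/207 = 86/207 = 0.41545… → 0.42
= CMYK(0.00, 0.39, 0.42, 0.19)


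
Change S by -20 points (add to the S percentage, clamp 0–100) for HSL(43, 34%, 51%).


Original S = 34%
Adjustment = -20 percentage points
New S = 34 + (-20) = 14
Clamp to [0, 100] → 14
= HSL(43°, 14%, 51%)


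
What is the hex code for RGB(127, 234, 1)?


R = 127 → 7F (hex)
G = 234 → EA (hex)
B = 1 → 01 (hex)
Hex = #7FEA01


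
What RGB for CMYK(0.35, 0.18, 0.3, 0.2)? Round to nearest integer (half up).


R = 255 × (1-C) × (1-K) = 255 × 0.65 × 0.80 = 132.6 → 133
G = 255 × (1-M) × (1-K) = 255 × 0.82 × 0.80 = 167.28 → 167
B = 255 × (1-Y) × (1-K) = 255 × 0.70 × 0.80 = 142.8 → 143
= RGB(133, 167, 143)


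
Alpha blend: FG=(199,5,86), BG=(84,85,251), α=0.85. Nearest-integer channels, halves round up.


C = α×F + (1-α)×B, with 1-α = 0.15
R: 0.85×199 + 0.15×84 = 169.15 + 12.60 = 181.75 → 182
G: 0.85×5 + 0.15×85 = 4.25 + 12.75 = 17.00 → 17
B: 0.85×86 + 0.15×251 = 73.10 + 37.65 = 110.75 → 111
= RGB(182, 17, 111)


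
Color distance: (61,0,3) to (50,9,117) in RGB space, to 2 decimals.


d = √[(R₁-R₂)² + (G₁-G₂)² + (B₁-B₂)²]
d = √[(61-50)² + (0-9)² + (3-117)²]
d = √[121 + 81 + 12996]
d = √13198
d ≈ 114.88


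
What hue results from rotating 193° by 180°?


New hue = (H + rotation) mod 360
New hue = (193 + 180) mod 360
= 373 mod 360
= 13°


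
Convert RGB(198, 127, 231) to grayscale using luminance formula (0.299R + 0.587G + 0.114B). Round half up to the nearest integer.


Gray = 0.299×R + 0.587×G + 0.114×B
Gray = 0.299×198 + 0.587×127 + 0.114×231
Gray = 59.202 + 74.549 + 26.334
Gray = 160.085 → round half up → 160
Gray = 160


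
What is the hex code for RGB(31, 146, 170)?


R = 31 → 1F (hex)
G = 146 → 92 (hex)
B = 170 → AA (hex)
Hex = #1F92AA


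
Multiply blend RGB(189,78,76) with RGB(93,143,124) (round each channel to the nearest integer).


Multiply: C = A×B/255, rounded to nearest integer
R: 189×93/255 = 17577/255 ≈ 68.929 → 69
G: 78×143/255 = 11154/255 ≈ 43.741 → 44
B: 76×124/255 = 9424/255 ≈ 36.957 → 37
= RGB(69, 44, 37)


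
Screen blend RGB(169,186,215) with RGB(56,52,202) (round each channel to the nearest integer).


Screen: C = 255 - (255-A)×(255-B)/255, rounded to nearest integer
R: 255 - (255-169)×(255-56)/255 = 255 - 17114/255 ≈ 255 - 67.114 = 187.886 → 188
G: 255 - (255-186)×(255-52)/255 = 255 - 14007/255 ≈ 255 - 54.929 = 200.071 → 200
B: 255 - (255-215)×(255-202)/255 = 255 - 2120/255 ≈ 255 - 8.314 = 246.686 → 247
= RGB(188, 200, 247)


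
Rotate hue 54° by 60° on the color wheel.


New hue = (H + rotation) mod 360
New hue = (54 + 60) mod 360
= 114 mod 360
= 114°


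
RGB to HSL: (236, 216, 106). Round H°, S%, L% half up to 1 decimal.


Normalize: R'=236/255≈0.9255, G'=216/255≈0.8471, B'=106/255≈0.4157
Max=236/255, Min=106/255, Δ=Max-Min=130/255
L = (Max+Min)/2 = (236+106)/510 = 342/510 = 0.67058… → L = 67.1%
L > 0.5 → S = Δ/(2-Max-Min) = 130/(510-236-106) = 130/168 = 0.77380… → S = 77.4%
(the 1/255 factors cancel in S and H, so raw channel differences can be used)
Max is R' → H = 60 × (((G-B)/Δ) mod 6) = 60 × (((216-106)/130) mod 6)
  110/130 = 0.8461…
  H = 60 × 0.8461… = 50.769…° → H = 50.8°
= HSL(50.8°, 77.4%, 67.1%)


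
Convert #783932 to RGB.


78 → 120 (R)
39 → 57 (G)
32 → 50 (B)
= RGB(120, 57, 50)


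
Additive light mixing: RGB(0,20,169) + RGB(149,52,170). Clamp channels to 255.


Additive: each channel = min(255, C₁+C₂)
R: 0+149 = 149 → 149
G: 20+52 = 72 → 72
B: 169+170 = 339 → 255
= RGB(149, 72, 255)


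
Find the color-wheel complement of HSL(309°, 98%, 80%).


Complement = opposite side of color wheel = hue + 180°
H' = (309 + 180) mod 360 = 129°
S and L unchanged.
= HSL(129°, 98%, 80%)


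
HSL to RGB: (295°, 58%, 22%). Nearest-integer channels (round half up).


H=295°, S=0.58, L=0.22
C = (1-|2L-1|)×S = (1-|-0.56|)×0.58 = 0.2552
H' = H/60 = 295/60 ≈ 4.9167; X = C×(1-|H' mod 2 - 1|) ≈ 0.2339
m = L - C/2 = 0.22 - 0.1276 = 0.0924
Sector ⌊H'⌋ = 4 → (R',G',B') = (≈0.2339, 0.0, 0.2552)
RGB = ((R'+m)×255, (G'+m)×255, (B'+m)×255) = (83.215, 23.562, 88.638)
Round half up → RGB(83, 24, 89)


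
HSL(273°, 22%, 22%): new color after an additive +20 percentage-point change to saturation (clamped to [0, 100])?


Original S = 22%
Adjustment = +20 percentage points
New S = 22 + (20) = 42
Clamp to [0, 100] → 42
= HSL(273°, 42%, 22%)


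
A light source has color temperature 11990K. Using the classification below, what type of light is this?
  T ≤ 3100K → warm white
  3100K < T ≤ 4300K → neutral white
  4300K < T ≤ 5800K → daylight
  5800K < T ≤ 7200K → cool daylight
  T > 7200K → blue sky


Temperature: 11990K
11990K > 7200K → blue sky
Classification: blue sky


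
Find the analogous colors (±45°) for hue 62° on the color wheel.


Base hue: 62°
Left analog: (62 - 45) mod 360 = 17°
Right analog: (62 + 45) mod 360 = 107°
Analogous hues = 17° and 107°


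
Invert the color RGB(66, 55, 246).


Invert: (255-R, 255-G, 255-B)
R: 255-66 = 189
G: 255-55 = 200
B: 255-246 = 9
= RGB(189, 200, 9)


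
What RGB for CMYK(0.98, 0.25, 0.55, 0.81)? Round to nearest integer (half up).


R = 255 × (1-C) × (1-K) = 255 × 0.02 × 0.19 = 0.969 → 1
G = 255 × (1-M) × (1-K) = 255 × 0.75 × 0.19 = 36.3375 → 36
B = 255 × (1-Y) × (1-K) = 255 × 0.45 × 0.19 = 21.8025 → 22
= RGB(1, 36, 22)


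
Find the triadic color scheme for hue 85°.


Triadic: equally spaced at 120° intervals
H1 = 85°
H2 = (85 + 120) mod 360 = 205°
H3 = (85 + 240) mod 360 = 325°
Triadic = 85°, 205°, 325°


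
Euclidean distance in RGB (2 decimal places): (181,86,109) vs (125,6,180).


d = √[(R₁-R₂)² + (G₁-G₂)² + (B₁-B₂)²]
d = √[(181-125)² + (86-6)² + (109-180)²]
d = √[3136 + 6400 + 5041]
d = √14577
d ≈ 120.74


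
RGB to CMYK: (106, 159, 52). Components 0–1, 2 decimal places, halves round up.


R'=106/255≈0.4157, G'=159/255≈0.6235, B'=52/255≈0.2039
K = 1 - max(R',G',B') = 1 - 159/255 = 96/255 = 0.37647… → 0.38
(1-R'-K)/(1-K) simplifies to (max-R)/max with max = 159:
C = (159-106)/159 = 53/159 = 0.33333… → 0.33
M = (159-159)/159 = 0/159 = 0 → 0.00
Y = (159-52)/159 = 107/159 = 0.67295… → 0.67
= CMYK(0.33, 0.00, 0.67, 0.38)


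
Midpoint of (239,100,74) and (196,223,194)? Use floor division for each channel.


Midpoint: each channel = ⌊(C₁+C₂)/2⌋
R: ⌊(239+196)/2⌋ = 217
G: ⌊(100+223)/2⌋ = 161
B: ⌊(74+194)/2⌋ = 134
= RGB(217, 161, 134)


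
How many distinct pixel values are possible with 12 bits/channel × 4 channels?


Total bits = 12 bits/channel × 4 channels = 48 bits
Distinct pixel values = 2^48
= 281,474,976,710,656 pixel values


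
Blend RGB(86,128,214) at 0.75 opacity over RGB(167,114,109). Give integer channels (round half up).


C = α×F + (1-α)×B, with 1-α = 0.25
R: 0.75×86 + 0.25×167 = 64.50 + 41.75 = 106.25 → 106
G: 0.75×128 + 0.25×114 = 96.00 + 28.50 = 124.50 → 125
B: 0.75×214 + 0.25×109 = 160.50 + 27.25 = 187.75 → 188
= RGB(106, 125, 188)


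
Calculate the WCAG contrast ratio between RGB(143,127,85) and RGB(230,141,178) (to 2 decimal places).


Linearize each sRGB channel c=v/255: c/12.92 if c ≤ 0.04045 else ((c+0.055)/1.055)^2.4
L = 0.2126×R_lin + 0.7152×G_lin + 0.0722×B_lin
Color 1 (143,127,85):
  R=143: 143/255≈0.5608 > 0.04045 → ((0.5608+0.055)/1.055)^2.4 ≈ 0.27468
  G=127: 127/255≈0.4980 > 0.04045 → ((0.4980+0.055)/1.055)^2.4 ≈ 0.21223
  B=85: 85/255≈0.3333 > 0.04045 → ((0.3333+0.055)/1.055)^2.4 ≈ 0.09084
  L1 = 0.2126×0.27468 + 0.7152×0.21223 + 0.0722×0.09084 ≈ 0.21674
Color 2 (230,141,178):
  R=230: 230/255≈0.9020 > 0.04045 → ((0.9020+0.055)/1.055)^2.4 ≈ 0.79130
  G=141: 141/255≈0.5529 > 0.04045 → ((0.5529+0.055)/1.055)^2.4 ≈ 0.26636
  B=178: 178/255≈0.6980 > 0.04045 → ((0.6980+0.055)/1.055)^2.4 ≈ 0.44520
  L2 = 0.2126×0.79130 + 0.7152×0.26636 + 0.0722×0.44520 ≈ 0.39087
Lighter = 0.39087, Darker = 0.21674
Ratio = (L_lighter + 0.05) / (L_darker + 0.05)
Ratio = (0.39087 + 0.05) / (0.21674 + 0.05) = 0.44087 / 0.26674 ≈ 1.6528
Ratio ≈ 1.65:1


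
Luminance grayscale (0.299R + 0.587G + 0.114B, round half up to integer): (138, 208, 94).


Gray = 0.299×R + 0.587×G + 0.114×B
Gray = 0.299×138 + 0.587×208 + 0.114×94
Gray = 41.262 + 122.096 + 10.716
Gray = 174.074 → round half up → 174
Gray = 174


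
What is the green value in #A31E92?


Color: #A31E92
R = A3 = 163
G = 1E = 30
B = 92 = 146
Green = 30


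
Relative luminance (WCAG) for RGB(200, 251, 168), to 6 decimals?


Linearize each channel (sRGB transfer function): c = v/255; c_lin = c/12.92 if c ≤ 0.04045, else ((c+0.055)/1.055)^2.4
  R: 200/255 ≈ 0.784314 > 0.04045 → ((0.784314+0.055)/1.055)^2.4 ≈ 0.577580
  G: 251/255 ≈ 0.984314 > 0.04045 → ((0.984314+0.055)/1.055)^2.4 ≈ 0.964686
  B: 168/255 ≈ 0.658824 > 0.04045 → ((0.658824+0.055)/1.055)^2.4 ≈ 0.391572
R_lin = 0.577580, G_lin = 0.964686, B_lin = 0.391572
L = 0.2126×R + 0.7152×G + 0.0722×B
L = 0.2126×0.577580 + 0.7152×0.964686 + 0.0722×0.391572
L ≈ 0.841009


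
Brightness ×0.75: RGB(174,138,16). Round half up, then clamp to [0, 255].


Multiply each channel by 0.75, round half up, clamp to [0, 255]
R: 174×0.75 = 130.5 → round → 131
G: 138×0.75 = 103.5 → round → 104
B: 16×0.75 = 12
= RGB(131, 104, 12)


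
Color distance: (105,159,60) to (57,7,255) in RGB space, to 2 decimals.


d = √[(R₁-R₂)² + (G₁-G₂)² + (B₁-B₂)²]
d = √[(105-57)² + (159-7)² + (60-255)²]
d = √[2304 + 23104 + 38025]
d = √63433
d ≈ 251.86


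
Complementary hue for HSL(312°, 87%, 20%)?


Complement = opposite side of color wheel = hue + 180°
H' = (312 + 180) mod 360 = 132°
S and L unchanged.
= HSL(132°, 87%, 20%)


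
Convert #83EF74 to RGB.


83 → 131 (R)
EF → 239 (G)
74 → 116 (B)
= RGB(131, 239, 116)


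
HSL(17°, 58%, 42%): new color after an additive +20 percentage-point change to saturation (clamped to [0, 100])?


Original S = 58%
Adjustment = +20 percentage points
New S = 58 + (20) = 78
Clamp to [0, 100] → 78
= HSL(17°, 78%, 42%)


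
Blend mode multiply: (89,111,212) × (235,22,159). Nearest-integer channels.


Multiply: C = A×B/255, rounded to nearest integer
R: 89×235/255 = 20915/255 ≈ 82.020 → 82
G: 111×22/255 = 2442/255 ≈ 9.576 → 10
B: 212×159/255 = 33708/255 ≈ 132.188 → 132
= RGB(82, 10, 132)


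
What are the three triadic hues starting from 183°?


Triadic: equally spaced at 120° intervals
H1 = 183°
H2 = (183 + 120) mod 360 = 303°
H3 = (183 + 240) mod 360 = 63°
Triadic = 183°, 303°, 63°


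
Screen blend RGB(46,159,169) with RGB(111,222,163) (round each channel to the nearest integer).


Screen: C = 255 - (255-A)×(255-B)/255, rounded to nearest integer
R: 255 - (255-46)×(255-111)/255 = 255 - 30096/255 ≈ 255 - 118.024 = 136.976 → 137
G: 255 - (255-159)×(255-222)/255 = 255 - 3168/255 ≈ 255 - 12.424 = 242.576 → 243
B: 255 - (255-169)×(255-163)/255 = 255 - 7912/255 ≈ 255 - 31.027 = 223.973 → 224
= RGB(137, 243, 224)


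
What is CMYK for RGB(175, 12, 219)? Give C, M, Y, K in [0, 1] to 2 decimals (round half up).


R'=175/255≈0.6863, G'=12/255≈0.0471, B'=219/255≈0.8588
K = 1 - max(R',G',B') = 1 - 219/255 = 36/255 = 0.14117… → 0.14
(1-R'-K)/(1-K) simplifies to (max-R)/max with max = 219:
C = (219-175)/219 = 44/219 = 0.20091… → 0.20
M = (219-12)/219 = 207/219 = 0.94520… → 0.95
Y = (219-219)/219 = 0/219 = 0 → 0.00
= CMYK(0.20, 0.95, 0.00, 0.14)


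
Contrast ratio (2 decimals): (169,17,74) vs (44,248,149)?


Linearize each sRGB channel c=v/255: c/12.92 if c ≤ 0.04045 else ((c+0.055)/1.055)^2.4
L = 0.2126×R_lin + 0.7152×G_lin + 0.0722×B_lin
Color 1 (169,17,74):
  R=169: 169/255≈0.6627 > 0.04045 → ((0.6627+0.055)/1.055)^2.4 ≈ 0.39676
  G=17: 17/255≈0.0667 > 0.04045 → ((0.0667+0.055)/1.055)^2.4 ≈ 0.00561
  B=74: 74/255≈0.2902 > 0.04045 → ((0.2902+0.055)/1.055)^2.4 ≈ 0.06848
  L1 = 0.2126×0.39676 + 0.7152×0.00561 + 0.0722×0.06848 ≈ 0.09330
Color 2 (44,248,149):
  R=44: 44/255≈0.1725 > 0.04045 → ((0.1725+0.055)/1.055)^2.4 ≈ 0.02519
  G=248: 248/255≈0.9725 > 0.04045 → ((0.9725+0.055)/1.055)^2.4 ≈ 0.93869
  B=149: 149/255≈0.5843 > 0.04045 → ((0.5843+0.055)/1.055)^2.4 ≈ 0.30054
  L2 = 0.2126×0.02519 + 0.7152×0.93869 + 0.0722×0.30054 ≈ 0.69840
Lighter = 0.69840, Darker = 0.09330
Ratio = (L_lighter + 0.05) / (L_darker + 0.05)
Ratio = (0.69840 + 0.05) / (0.09330 + 0.05) = 0.74840 / 0.14330 ≈ 5.2225
Ratio ≈ 5.22:1


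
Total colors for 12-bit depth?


Colors = 2^bits = 2^12
= 4,096 colors


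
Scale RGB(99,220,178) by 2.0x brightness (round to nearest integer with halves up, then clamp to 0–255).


Multiply each channel by 2.0, round half up, clamp to [0, 255]
R: 99×2.0 = 198
G: 220×2.0 = 440 → clamp → 255
B: 178×2.0 = 356 → clamp → 255
= RGB(198, 255, 255)


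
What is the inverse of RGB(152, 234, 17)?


Invert: (255-R, 255-G, 255-B)
R: 255-152 = 103
G: 255-234 = 21
B: 255-17 = 238
= RGB(103, 21, 238)


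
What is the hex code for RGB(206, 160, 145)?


R = 206 → CE (hex)
G = 160 → A0 (hex)
B = 145 → 91 (hex)
Hex = #CEA091


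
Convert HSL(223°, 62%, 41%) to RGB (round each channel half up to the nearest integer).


H=223°, S=0.62, L=0.41
C = (1-|2L-1|)×S = (1-|-0.18|)×0.62 = 0.5084
H' = H/60 = 223/60 ≈ 3.7167; X = C×(1-|H' mod 2 - 1|) ≈ 0.1440
m = L - C/2 = 0.41 - 0.2542 = 0.1558
Sector ⌊H'⌋ = 3 → (R',G',B') = (0.0, ≈0.1440, 0.5084)
RGB = ((R'+m)×255, (G'+m)×255, (B'+m)×255) = (39.729, 76.4609, 169.371)
Round half up → RGB(40, 76, 169)


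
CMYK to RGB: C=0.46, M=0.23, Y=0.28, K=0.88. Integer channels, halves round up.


R = 255 × (1-C) × (1-K) = 255 × 0.54 × 0.12 = 16.524 → 17
G = 255 × (1-M) × (1-K) = 255 × 0.77 × 0.12 = 23.562 → 24
B = 255 × (1-Y) × (1-K) = 255 × 0.72 × 0.12 = 22.032 → 22
= RGB(17, 24, 22)


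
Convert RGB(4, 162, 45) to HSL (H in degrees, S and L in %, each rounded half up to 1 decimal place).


Normalize: R'=4/255≈0.0157, G'=162/255≈0.6353, B'=45/255≈0.1765
Max=162/255, Min=4/255, Δ=Max-Min=158/255
L = (Max+Min)/2 = (162+4)/510 = 166/510 = 0.32549… → L = 32.5%
L ≤ 0.5 → S = Δ/(Max+Min) = 158/(162+4) = 158/166 = 0.95180… → S = 95.2%
(the 1/255 factors cancel in S and H, so raw channel differences can be used)
Max is G' → H = 60 × ((B-R)/Δ + 2) = 60 × ((45-4)/158 + 2)
  41/158 + 2 = 0.2594… + 2 = 2.2594…
  H = 60 × 2.2594… = 135.569…° → H = 135.6°
= HSL(135.6°, 95.2%, 32.5%)


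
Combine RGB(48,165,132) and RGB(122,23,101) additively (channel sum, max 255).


Additive: each channel = min(255, C₁+C₂)
R: 48+122 = 170 → 170
G: 165+23 = 188 → 188
B: 132+101 = 233 → 233
= RGB(170, 188, 233)


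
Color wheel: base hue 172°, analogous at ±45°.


Base hue: 172°
Left analog: (172 - 45) mod 360 = 127°
Right analog: (172 + 45) mod 360 = 217°
Analogous hues = 127° and 217°


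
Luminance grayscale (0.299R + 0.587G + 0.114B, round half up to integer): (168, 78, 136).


Gray = 0.299×R + 0.587×G + 0.114×B
Gray = 0.299×168 + 0.587×78 + 0.114×136
Gray = 50.232 + 45.786 + 15.504
Gray = 111.522 → round half up → 112
Gray = 112


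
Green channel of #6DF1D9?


Color: #6DF1D9
R = 6D = 109
G = F1 = 241
B = D9 = 217
Green = 241


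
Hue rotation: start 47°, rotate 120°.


New hue = (H + rotation) mod 360
New hue = (47 + 120) mod 360
= 167 mod 360
= 167°


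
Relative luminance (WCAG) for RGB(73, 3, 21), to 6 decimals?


Linearize each channel (sRGB transfer function): c = v/255; c_lin = c/12.92 if c ≤ 0.04045, else ((c+0.055)/1.055)^2.4
  R: 73/255 ≈ 0.286275 > 0.04045 → ((0.286275+0.055)/1.055)^2.4 ≈ 0.066626
  G: 3/255 ≈ 0.011765 ≤ 0.04045 → 0.011765/12.92 ≈ 0.000911
  B: 21/255 ≈ 0.082353 > 0.04045 → ((0.082353+0.055)/1.055)^2.4 ≈ 0.007499
R_lin = 0.066626, G_lin = 0.000911, B_lin = 0.007499
L = 0.2126×R + 0.7152×G + 0.0722×B
L = 0.2126×0.066626 + 0.7152×0.000911 + 0.0722×0.007499
L ≈ 0.015357


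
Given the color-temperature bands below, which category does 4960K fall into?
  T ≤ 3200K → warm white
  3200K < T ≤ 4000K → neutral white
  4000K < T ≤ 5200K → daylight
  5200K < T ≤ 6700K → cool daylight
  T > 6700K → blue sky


Temperature: 4960K
4000K < 4960K ≤ 5200K → daylight
Classification: daylight


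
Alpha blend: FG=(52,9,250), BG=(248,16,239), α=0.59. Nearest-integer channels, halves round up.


C = α×F + (1-α)×B, with 1-α = 0.41
R: 0.59×52 + 0.41×248 = 30.68 + 101.68 = 132.36 → 132
G: 0.59×9 + 0.41×16 = 5.31 + 6.56 = 11.87 → 12
B: 0.59×250 + 0.41×239 = 147.50 + 97.99 = 245.49 → 245
= RGB(132, 12, 245)


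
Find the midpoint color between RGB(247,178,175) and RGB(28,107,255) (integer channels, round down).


Midpoint: each channel = ⌊(C₁+C₂)/2⌋
R: ⌊(247+28)/2⌋ = 137
G: ⌊(178+107)/2⌋ = 142
B: ⌊(175+255)/2⌋ = 215
= RGB(137, 142, 215)


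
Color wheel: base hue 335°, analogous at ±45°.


Base hue: 335°
Left analog: (335 - 45) mod 360 = 290°
Right analog: (335 + 45) mod 360 = 20°
Analogous hues = 290° and 20°


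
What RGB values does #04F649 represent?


04 → 4 (R)
F6 → 246 (G)
49 → 73 (B)
= RGB(4, 246, 73)


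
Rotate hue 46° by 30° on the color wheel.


New hue = (H + rotation) mod 360
New hue = (46 + 30) mod 360
= 76 mod 360
= 76°


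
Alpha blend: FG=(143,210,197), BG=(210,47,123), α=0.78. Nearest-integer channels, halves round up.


C = α×F + (1-α)×B, with 1-α = 0.22
R: 0.78×143 + 0.22×210 = 111.54 + 46.20 = 157.74 → 158
G: 0.78×210 + 0.22×47 = 163.80 + 10.34 = 174.14 → 174
B: 0.78×197 + 0.22×123 = 153.66 + 27.06 = 180.72 → 181
= RGB(158, 174, 181)


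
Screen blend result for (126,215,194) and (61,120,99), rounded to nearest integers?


Screen: C = 255 - (255-A)×(255-B)/255, rounded to nearest integer
R: 255 - (255-126)×(255-61)/255 = 255 - 25026/255 ≈ 255 - 98.141 = 156.859 → 157
G: 255 - (255-215)×(255-120)/255 = 255 - 5400/255 ≈ 255 - 21.176 = 233.824 → 234
B: 255 - (255-194)×(255-99)/255 = 255 - 9516/255 ≈ 255 - 37.318 = 217.682 → 218
= RGB(157, 234, 218)


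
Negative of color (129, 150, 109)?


Invert: (255-R, 255-G, 255-B)
R: 255-129 = 126
G: 255-150 = 105
B: 255-109 = 146
= RGB(126, 105, 146)


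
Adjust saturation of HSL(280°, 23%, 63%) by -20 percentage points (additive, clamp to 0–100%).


Original S = 23%
Adjustment = -20 percentage points
New S = 23 + (-20) = 3
Clamp to [0, 100] → 3
= HSL(280°, 3%, 63%)


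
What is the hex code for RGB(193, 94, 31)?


R = 193 → C1 (hex)
G = 94 → 5E (hex)
B = 31 → 1F (hex)
Hex = #C15E1F


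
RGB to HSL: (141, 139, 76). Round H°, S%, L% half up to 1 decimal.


Normalize: R'=141/255≈0.5529, G'=139/255≈0.5451, B'=76/255≈0.2980
Max=141/255, Min=76/255, Δ=Max-Min=65/255
L = (Max+Min)/2 = (141+76)/510 = 217/510 = 0.42549… → L = 42.5%
L ≤ 0.5 → S = Δ/(Max+Min) = 65/(141+76) = 65/217 = 0.29953… → S = 30.0%
(the 1/255 factors cancel in S and H, so raw channel differences can be used)
Max is R' → H = 60 × (((G-B)/Δ) mod 6) = 60 × (((139-76)/65) mod 6)
  63/65 = 0.9692…
  H = 60 × 0.9692… = 58.153…° → H = 58.2°
= HSL(58.2°, 30.0%, 42.5%)


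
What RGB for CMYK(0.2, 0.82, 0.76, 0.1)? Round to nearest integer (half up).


R = 255 × (1-C) × (1-K) = 255 × 0.80 × 0.90 = 183.6 → 184
G = 255 × (1-M) × (1-K) = 255 × 0.18 × 0.90 = 41.31 → 41
B = 255 × (1-Y) × (1-K) = 255 × 0.24 × 0.90 = 55.08 → 55
= RGB(184, 41, 55)


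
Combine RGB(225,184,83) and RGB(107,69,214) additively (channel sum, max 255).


Additive: each channel = min(255, C₁+C₂)
R: 225+107 = 332 → 255
G: 184+69 = 253 → 253
B: 83+214 = 297 → 255
= RGB(255, 253, 255)


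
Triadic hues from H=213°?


Triadic: equally spaced at 120° intervals
H1 = 213°
H2 = (213 + 120) mod 360 = 333°
H3 = (213 + 240) mod 360 = 93°
Triadic = 213°, 333°, 93°


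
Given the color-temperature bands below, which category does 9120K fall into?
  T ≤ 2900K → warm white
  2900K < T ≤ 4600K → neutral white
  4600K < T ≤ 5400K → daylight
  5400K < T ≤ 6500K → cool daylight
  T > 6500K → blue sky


Temperature: 9120K
9120K > 6500K → blue sky
Classification: blue sky


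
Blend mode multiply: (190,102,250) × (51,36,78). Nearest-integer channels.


Multiply: C = A×B/255, rounded to nearest integer
R: 190×51/255 = 9690/255 ≈ 38.000 → 38
G: 102×36/255 = 3672/255 ≈ 14.400 → 14
B: 250×78/255 = 19500/255 ≈ 76.471 → 76
= RGB(38, 14, 76)


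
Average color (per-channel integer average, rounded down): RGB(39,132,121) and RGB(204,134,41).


Midpoint: each channel = ⌊(C₁+C₂)/2⌋
R: ⌊(39+204)/2⌋ = 121
G: ⌊(132+134)/2⌋ = 133
B: ⌊(121+41)/2⌋ = 81
= RGB(121, 133, 81)


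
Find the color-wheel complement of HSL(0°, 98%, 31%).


Complement = opposite side of color wheel = hue + 180°
H' = (0 + 180) mod 360 = 180°
S and L unchanged.
= HSL(180°, 98%, 31%)


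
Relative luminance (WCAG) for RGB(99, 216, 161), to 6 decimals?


Linearize each channel (sRGB transfer function): c = v/255; c_lin = c/12.92 if c ≤ 0.04045, else ((c+0.055)/1.055)^2.4
  R: 99/255 ≈ 0.388235 > 0.04045 → ((0.388235+0.055)/1.055)^2.4 ≈ 0.124772
  G: 216/255 ≈ 0.847059 > 0.04045 → ((0.847059+0.055)/1.055)^2.4 ≈ 0.686685
  B: 161/255 ≈ 0.631373 > 0.04045 → ((0.631373+0.055)/1.055)^2.4 ≈ 0.356400
R_lin = 0.124772, G_lin = 0.686685, B_lin = 0.356400
L = 0.2126×R + 0.7152×G + 0.0722×B
L = 0.2126×0.124772 + 0.7152×0.686685 + 0.0722×0.356400
L ≈ 0.543376
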